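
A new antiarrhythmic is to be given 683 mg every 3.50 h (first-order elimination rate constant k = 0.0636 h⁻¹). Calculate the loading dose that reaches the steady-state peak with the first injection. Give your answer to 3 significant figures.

Accumulation ratio R = 1 / (1 − e^(−kτ)) = 1 / (1 − e^(−0.06360×3.50)) = 1 / (1 − 0.8004) = 5.011
Loading dose = maintenance dose × R = 683 × 5.011 ≈ 3420 mg

3420 mg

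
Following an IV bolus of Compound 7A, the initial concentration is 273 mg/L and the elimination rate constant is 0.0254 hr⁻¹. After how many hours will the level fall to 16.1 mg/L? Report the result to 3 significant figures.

C(t) = C₀ e^(−kt)  ⇒  t = ln(C₀/C) / k
t = ln(273/16.1) / 0.02540 = 2.831 / 0.02540 ≈ 111 hours

111 hours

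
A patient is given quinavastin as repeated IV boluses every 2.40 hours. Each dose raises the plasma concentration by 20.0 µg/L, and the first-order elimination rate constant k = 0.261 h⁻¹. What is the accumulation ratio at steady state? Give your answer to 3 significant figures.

Fraction remaining after one interval: e^(−kτ) = e^(−0.2610 × 2.40) = 0.5345
R = 1 / (1 − 0.5345) = 1 / 0.4655 ≈ 2.15

2.15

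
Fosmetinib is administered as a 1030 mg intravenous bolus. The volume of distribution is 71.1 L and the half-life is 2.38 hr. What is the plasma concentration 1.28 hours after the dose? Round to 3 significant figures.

9.98 mg/L

C₀ = dose / V = 1030 / 71.1 = 14.49 mg/L
k = ln 2 / 2.38 = 0.2912 hr⁻¹
C(t) = C₀ e^(−kt) = 14.49 × e^(−0.2912 × 1.28) = 14.49 × e^(−0.3728) = 14.49 × 0.6888 ≈ 9.98 mg/L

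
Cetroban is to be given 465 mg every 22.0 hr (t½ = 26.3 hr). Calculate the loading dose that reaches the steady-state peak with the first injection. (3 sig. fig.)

1060 mg

k = ln 2 / 26.3 = 0.02636 hr⁻¹
Accumulation ratio R = 1 / (1 − e^(−kτ)) = 1 / (1 − e^(−0.02636×22.0)) = 1 / (1 − 0.5600) = 2.273
Loading dose = maintenance dose × R = 465 × 2.273 ≈ 1060 mg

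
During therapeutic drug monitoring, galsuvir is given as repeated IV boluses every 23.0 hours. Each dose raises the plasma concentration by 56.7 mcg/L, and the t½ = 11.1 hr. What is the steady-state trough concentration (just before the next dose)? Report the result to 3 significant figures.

k = ln 2 / 11.1 = 0.06245 hr⁻¹
Fraction remaining after one interval: e^(−kτ) = e^(−0.06245 × 23.0) = 0.2378
R = 1 / (1 − 0.2378) = 1.312
Css,max = 56.7 × 1.312 = 74.39 mcg/L
Css,min = Css,max × e^(−kτ) = 74.39 × 0.2378 ≈ 17.7 mcg/L

17.7 mcg/L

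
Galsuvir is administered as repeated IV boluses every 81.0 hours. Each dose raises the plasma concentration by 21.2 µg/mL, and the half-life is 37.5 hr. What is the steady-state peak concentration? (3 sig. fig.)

k = ln 2 / 37.5 = 0.01848 hr⁻¹
Fraction remaining after one interval: e^(−kτ) = e^(−0.01848 × 81.0) = 0.2238
R = 1 / (1 − 0.2238) = 1.288
Css,max = 21.2 × 1.288 ≈ 27.3 µg/mL

27.3 µg/mL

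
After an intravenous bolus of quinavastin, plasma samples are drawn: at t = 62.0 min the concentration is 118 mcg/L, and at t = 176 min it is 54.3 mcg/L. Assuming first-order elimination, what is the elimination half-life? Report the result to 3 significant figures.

102 minutes

k = ln(C₁/C₂) / (t₂ − t₁) = ln(118/54.3) / (176 − 62.0)
  = 0.7762 / 114.0 = 0.006808 min⁻¹
t½ = ln 2 / k = ln 2 / 0.006808 ≈ 102 minutes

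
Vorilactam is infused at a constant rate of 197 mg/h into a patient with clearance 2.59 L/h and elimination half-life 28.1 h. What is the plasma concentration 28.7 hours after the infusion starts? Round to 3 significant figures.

38.6 mg/L

Css = rate / CL = 197 / 2.59 = 76.06 mg/L
k = ln 2 / 28.1 = 0.02467 h⁻¹
C(t) = Css (1 − e^(−kt)) = 76.06 × (1 − e^(−0.7079)) = 76.06 × 0.5073 ≈ 38.6 mg/L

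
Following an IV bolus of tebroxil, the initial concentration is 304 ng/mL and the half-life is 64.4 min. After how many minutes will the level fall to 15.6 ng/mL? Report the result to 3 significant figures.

k = ln 2 / 64.4 = 0.01076 min⁻¹
C(t) = C₀ e^(−kt)  ⇒  t = ln(C₀/C) / k
t = ln(304/15.6) / 0.01076 = 2.970 / 0.01076 ≈ 276 minutes

276 minutes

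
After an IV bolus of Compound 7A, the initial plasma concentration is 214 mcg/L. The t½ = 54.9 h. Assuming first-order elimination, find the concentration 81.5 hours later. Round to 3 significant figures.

76.5 mcg/L

k = ln 2 / 54.9 = 0.01263 h⁻¹
C(t) = C₀ e^(−kt) = 214 × e^(−0.01263 × 81.5) = 214 × e^(−1.029) = 214 × 0.3574 ≈ 76.5 mcg/L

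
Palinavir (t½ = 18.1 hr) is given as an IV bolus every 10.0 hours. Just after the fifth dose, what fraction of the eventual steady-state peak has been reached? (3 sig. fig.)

k = ln 2 / 18.1 = 0.03830 hr⁻¹
f_n = 1 − e^(−nkτ) = 1 − e^(−5 × 0.03830 × 10.0) = 1 − e^(−1.915) = 1 − 0.1474 ≈ 0.853

0.853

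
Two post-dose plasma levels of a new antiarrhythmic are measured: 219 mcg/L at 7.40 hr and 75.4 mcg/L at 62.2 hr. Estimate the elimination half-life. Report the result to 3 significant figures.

35.6 hours

k = ln(C₁/C₂) / (t₂ − t₁) = ln(219/75.4) / (62.2 − 7.40)
  = 1.066 / 54.80 = 0.01946 hr⁻¹
t½ = ln 2 / k = ln 2 / 0.01946 ≈ 35.6 hours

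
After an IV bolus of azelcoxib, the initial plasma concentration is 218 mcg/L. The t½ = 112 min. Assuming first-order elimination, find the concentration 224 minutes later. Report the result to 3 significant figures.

k = ln 2 / 112 = 0.006189 min⁻¹
224 min is 2.000 half-lives, so C = 218 × (1/2)^2.000 = 218 × 0.2500 ≈ 54.5 mcg/L

54.5 mcg/L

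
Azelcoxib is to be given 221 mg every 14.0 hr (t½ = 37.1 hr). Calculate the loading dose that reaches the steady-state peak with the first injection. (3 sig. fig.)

960 mg

k = ln 2 / 37.1 = 0.01868 hr⁻¹
Accumulation ratio R = 1 / (1 − e^(−kτ)) = 1 / (1 − e^(−0.01868×14.0)) = 1 / (1 − 0.7698) = 4.345
Loading dose = maintenance dose × R = 221 × 4.345 ≈ 960 mg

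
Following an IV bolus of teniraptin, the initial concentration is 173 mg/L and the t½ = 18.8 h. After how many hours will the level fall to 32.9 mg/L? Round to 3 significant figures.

45.0 hours

k = ln 2 / 18.8 = 0.03687 h⁻¹
C(t) = C₀ e^(−kt)  ⇒  t = ln(C₀/C) / k
t = ln(173/32.9) / 0.03687 = 1.660 / 0.03687 ≈ 45.0 hours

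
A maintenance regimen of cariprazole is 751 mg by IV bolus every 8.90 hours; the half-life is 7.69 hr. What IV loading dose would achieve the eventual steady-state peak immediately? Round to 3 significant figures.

k = ln 2 / 7.69 = 0.09014 hr⁻¹
Accumulation ratio R = 1 / (1 − e^(−kτ)) = 1 / (1 − e^(−0.09014×8.90)) = 1 / (1 − 0.4483) = 1.813
Loading dose = maintenance dose × R = 751 × 1.813 ≈ 1360 mg

1360 mg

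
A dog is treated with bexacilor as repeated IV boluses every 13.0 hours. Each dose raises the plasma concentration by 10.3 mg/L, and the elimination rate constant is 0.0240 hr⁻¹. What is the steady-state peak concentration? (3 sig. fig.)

38.4 mg/L

Fraction remaining after one interval: e^(−kτ) = e^(−0.02400 × 13.0) = 0.7320
R = 1 / (1 − 0.7320) = 3.731
Css,max = 10.3 × 3.731 ≈ 38.4 mg/L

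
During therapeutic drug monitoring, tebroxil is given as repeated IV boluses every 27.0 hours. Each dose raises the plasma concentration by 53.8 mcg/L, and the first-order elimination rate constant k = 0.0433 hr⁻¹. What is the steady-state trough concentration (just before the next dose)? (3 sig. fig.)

Fraction remaining after one interval: e^(−kτ) = e^(−0.04330 × 27.0) = 0.3106
R = 1 / (1 − 0.3106) = 1.451
Css,max = 53.8 × 1.451 = 78.04 mcg/L
Css,min = Css,max × e^(−kτ) = 78.04 × 0.3106 ≈ 24.2 mcg/L

24.2 mcg/L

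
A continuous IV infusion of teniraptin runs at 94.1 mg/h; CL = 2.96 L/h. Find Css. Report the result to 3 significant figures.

31.8 µg/mL

Css = infusion rate / CL = 94.1 / 2.96 ≈ 31.8 µg/mL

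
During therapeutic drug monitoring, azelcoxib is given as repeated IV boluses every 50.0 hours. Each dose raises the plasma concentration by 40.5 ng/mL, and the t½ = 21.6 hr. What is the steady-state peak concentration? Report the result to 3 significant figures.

k = ln 2 / 21.6 = 0.03209 hr⁻¹
Fraction remaining after one interval: e^(−kτ) = e^(−0.03209 × 50.0) = 0.2010
R = 1 / (1 − 0.2010) = 1.252
Css,max = 40.5 × 1.252 ≈ 50.7 ng/mL

50.7 ng/mL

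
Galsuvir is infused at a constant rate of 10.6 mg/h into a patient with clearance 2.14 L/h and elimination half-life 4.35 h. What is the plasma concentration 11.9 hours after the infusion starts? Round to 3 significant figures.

Css = rate / CL = 10.6 / 2.14 = 4.953 µg/mL
k = ln 2 / 4.35 = 0.1593 h⁻¹
C(t) = Css (1 − e^(−kt)) = 4.953 × (1 − e^(−1.896)) = 4.953 × 0.8499 ≈ 4.21 µg/mL

4.21 µg/mL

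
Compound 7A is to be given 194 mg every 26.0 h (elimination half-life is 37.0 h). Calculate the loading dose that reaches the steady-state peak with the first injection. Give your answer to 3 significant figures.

503 mg

k = ln 2 / 37.0 = 0.01873 h⁻¹
Accumulation ratio R = 1 / (1 − e^(−kτ)) = 1 / (1 − e^(−0.01873×26.0)) = 1 / (1 − 0.6144) = 2.593
Loading dose = maintenance dose × R = 194 × 2.593 ≈ 503 mg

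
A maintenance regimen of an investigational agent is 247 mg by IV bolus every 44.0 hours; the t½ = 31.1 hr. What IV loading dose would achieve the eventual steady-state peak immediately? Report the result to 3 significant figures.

k = ln 2 / 31.1 = 0.02229 hr⁻¹
Accumulation ratio R = 1 / (1 − e^(−kτ)) = 1 / (1 − e^(−0.02229×44.0)) = 1 / (1 − 0.3751) = 1.600
Loading dose = maintenance dose × R = 247 × 1.600 ≈ 395 mg

395 mg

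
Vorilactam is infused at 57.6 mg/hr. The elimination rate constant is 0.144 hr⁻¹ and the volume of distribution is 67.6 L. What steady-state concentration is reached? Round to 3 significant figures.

CL = k · V = 0.144 × 67.6 = 9.734 L/hr
Css = rate / CL = 57.6 / 9.734 ≈ 5.92 mg/L

5.92 mg/L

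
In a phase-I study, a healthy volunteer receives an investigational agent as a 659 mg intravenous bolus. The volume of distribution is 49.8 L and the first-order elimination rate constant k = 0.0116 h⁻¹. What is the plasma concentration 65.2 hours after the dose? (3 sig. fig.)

C₀ = dose / V = 659 / 49.8 = 13.23 µg/mL
C(t) = C₀ e^(−kt) = 13.23 × e^(−0.01160 × 65.2) = 13.23 × e^(−0.7563) = 13.23 × 0.4694 ≈ 6.21 µg/mL

6.21 µg/mL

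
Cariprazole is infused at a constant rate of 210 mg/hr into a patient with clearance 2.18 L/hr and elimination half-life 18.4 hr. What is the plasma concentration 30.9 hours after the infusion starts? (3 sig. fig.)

Css = rate / CL = 210 / 2.18 = 96.33 µg/mL
k = ln 2 / 18.4 = 0.03767 hr⁻¹
C(t) = Css (1 − e^(−kt)) = 96.33 × (1 − e^(−1.164)) = 96.33 × 0.6878 ≈ 66.3 µg/mL

66.3 µg/mL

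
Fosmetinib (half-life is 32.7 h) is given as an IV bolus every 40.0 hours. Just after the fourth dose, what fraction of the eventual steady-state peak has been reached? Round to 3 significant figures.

0.966

k = ln 2 / 32.7 = 0.02120 h⁻¹
f_n = 1 − e^(−nkτ) = 1 − e^(−4 × 0.02120 × 40.0) = 1 − e^(−3.392) = 1 − 0.03366 ≈ 0.966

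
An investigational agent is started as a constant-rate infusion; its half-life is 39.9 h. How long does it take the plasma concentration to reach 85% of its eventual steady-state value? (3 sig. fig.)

k = ln 2 / 39.9 = 0.01737 h⁻¹
f = 1 − e^(−kt)  ⇒  t = −ln(1 − f) / k
t = −ln(1 − 0.85) / 0.01737 = 1.897 / 0.01737 ≈ 109 hours

109 hours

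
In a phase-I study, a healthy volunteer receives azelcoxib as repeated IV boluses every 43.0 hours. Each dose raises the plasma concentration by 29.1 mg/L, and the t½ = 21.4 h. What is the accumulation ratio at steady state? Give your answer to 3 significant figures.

1.33

k = ln 2 / 21.4 = 0.03239 h⁻¹
Fraction remaining after one interval: e^(−kτ) = e^(−0.03239 × 43.0) = 0.2484
R = 1 / (1 − 0.2484) = 1 / 0.7516 ≈ 1.33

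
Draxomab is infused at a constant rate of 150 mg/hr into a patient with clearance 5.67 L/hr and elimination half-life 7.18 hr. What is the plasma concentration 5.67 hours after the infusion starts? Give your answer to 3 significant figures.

Css = rate / CL = 150 / 5.67 = 26.46 µg/mL
k = ln 2 / 7.18 = 0.09654 hr⁻¹
C(t) = Css (1 − e^(−kt)) = 26.46 × (1 − e^(−0.5474)) = 26.46 × 0.4215 ≈ 11.2 µg/mL

11.2 µg/mL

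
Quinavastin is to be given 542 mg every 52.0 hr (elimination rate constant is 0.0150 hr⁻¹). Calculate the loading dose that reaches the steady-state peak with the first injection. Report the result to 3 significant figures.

1000 mg

Accumulation ratio R = 1 / (1 − e^(−kτ)) = 1 / (1 − e^(−0.01500×52.0)) = 1 / (1 − 0.4584) = 1.846
Loading dose = maintenance dose × R = 542 × 1.846 ≈ 1000 mg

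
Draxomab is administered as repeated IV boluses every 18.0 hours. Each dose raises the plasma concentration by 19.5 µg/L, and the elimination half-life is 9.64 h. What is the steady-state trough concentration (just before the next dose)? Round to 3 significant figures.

7.36 µg/L

k = ln 2 / 9.64 = 0.07190 h⁻¹
Fraction remaining after one interval: e^(−kτ) = e^(−0.07190 × 18.0) = 0.2741
R = 1 / (1 − 0.2741) = 1.378
Css,max = 19.5 × 1.378 = 26.86 µg/L
Css,min = Css,max × e^(−kτ) = 26.86 × 0.2741 ≈ 7.36 µg/L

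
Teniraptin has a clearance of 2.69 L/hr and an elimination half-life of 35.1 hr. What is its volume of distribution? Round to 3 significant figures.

k = ln 2 / t½ = ln 2 / 35.1 = 0.01975 hr⁻¹
V = CL / k = 2.69 / 0.01975 ≈ 136 L

136 L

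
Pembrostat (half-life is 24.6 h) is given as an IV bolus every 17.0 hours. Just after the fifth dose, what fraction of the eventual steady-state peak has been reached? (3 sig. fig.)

0.909

k = ln 2 / 24.6 = 0.02818 h⁻¹
f_n = 1 − e^(−nkτ) = 1 − e^(−5 × 0.02818 × 17.0) = 1 − e^(−2.395) = 1 − 0.09117 ≈ 0.909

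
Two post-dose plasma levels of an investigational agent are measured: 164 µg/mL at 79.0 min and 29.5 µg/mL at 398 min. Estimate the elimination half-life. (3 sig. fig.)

129 minutes

k = ln(C₁/C₂) / (t₂ − t₁) = ln(164/29.5) / (398 − 79.0)
  = 1.715 / 319.0 = 0.005378 min⁻¹
t½ = ln 2 / k = ln 2 / 0.005378 ≈ 129 minutes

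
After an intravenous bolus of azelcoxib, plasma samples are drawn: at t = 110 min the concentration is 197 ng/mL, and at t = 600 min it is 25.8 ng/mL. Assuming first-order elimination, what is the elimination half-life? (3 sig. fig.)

167 minutes

k = ln(C₁/C₂) / (t₂ − t₁) = ln(197/25.8) / (600 − 110)
  = 2.033 / 490.0 = 0.004149 min⁻¹
t½ = ln 2 / k = ln 2 / 0.004149 ≈ 167 minutes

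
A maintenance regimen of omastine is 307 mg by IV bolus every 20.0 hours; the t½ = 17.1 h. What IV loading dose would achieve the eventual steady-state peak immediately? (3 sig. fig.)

553 mg

k = ln 2 / 17.1 = 0.04053 h⁻¹
Accumulation ratio R = 1 / (1 − e^(−kτ)) = 1 / (1 − e^(−0.04053×20.0)) = 1 / (1 − 0.4445) = 1.800
Loading dose = maintenance dose × R = 307 × 1.800 ≈ 553 mg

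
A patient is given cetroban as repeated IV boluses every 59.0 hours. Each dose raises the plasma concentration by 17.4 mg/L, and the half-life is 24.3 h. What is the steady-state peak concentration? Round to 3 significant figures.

21.4 mg/L

k = ln 2 / 24.3 = 0.02852 h⁻¹
Fraction remaining after one interval: e^(−kτ) = e^(−0.02852 × 59.0) = 0.1858
R = 1 / (1 − 0.1858) = 1.228
Css,max = 17.4 × 1.228 ≈ 21.4 mg/L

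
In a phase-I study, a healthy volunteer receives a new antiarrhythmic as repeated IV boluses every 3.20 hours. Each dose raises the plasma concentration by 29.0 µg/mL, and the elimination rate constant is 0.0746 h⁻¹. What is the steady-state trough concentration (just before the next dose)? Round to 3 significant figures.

Fraction remaining after one interval: e^(−kτ) = e^(−0.07460 × 3.20) = 0.7876
R = 1 / (1 − 0.7876) = 4.709
Css,max = 29.0 × 4.709 = 136.6 µg/mL
Css,min = Css,max × e^(−kτ) = 136.6 × 0.7876 ≈ 108 µg/mL

108 µg/mL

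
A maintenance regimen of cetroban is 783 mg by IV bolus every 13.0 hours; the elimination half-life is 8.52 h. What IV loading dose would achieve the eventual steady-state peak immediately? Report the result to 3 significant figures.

k = ln 2 / 8.52 = 0.08136 h⁻¹
Accumulation ratio R = 1 / (1 − e^(−kτ)) = 1 / (1 − e^(−0.08136×13.0)) = 1 / (1 − 0.3473) = 1.532
Loading dose = maintenance dose × R = 783 × 1.532 ≈ 1200 mg

1200 mg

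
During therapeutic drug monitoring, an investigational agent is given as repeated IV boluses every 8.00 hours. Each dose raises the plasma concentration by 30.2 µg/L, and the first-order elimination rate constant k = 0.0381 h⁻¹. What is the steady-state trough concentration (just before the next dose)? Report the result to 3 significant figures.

84.7 µg/L

Fraction remaining after one interval: e^(−kτ) = e^(−0.03810 × 8.00) = 0.7373
R = 1 / (1 − 0.7373) = 3.806
Css,max = 30.2 × 3.806 = 114.9 µg/L
Css,min = Css,max × e^(−kτ) = 114.9 × 0.7373 ≈ 84.7 µg/L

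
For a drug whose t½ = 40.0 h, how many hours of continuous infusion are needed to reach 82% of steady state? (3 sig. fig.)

99.0 hours

k = ln 2 / 40.0 = 0.01733 h⁻¹
f = 1 − e^(−kt)  ⇒  t = −ln(1 − f) / k
t = −ln(1 − 0.82) / 0.01733 = 1.715 / 0.01733 ≈ 99.0 hours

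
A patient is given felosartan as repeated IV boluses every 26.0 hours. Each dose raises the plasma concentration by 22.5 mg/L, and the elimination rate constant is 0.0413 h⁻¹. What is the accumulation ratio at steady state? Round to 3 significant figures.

1.52

Fraction remaining after one interval: e^(−kτ) = e^(−0.04130 × 26.0) = 0.3417
R = 1 / (1 − 0.3417) = 1 / 0.6583 ≈ 1.52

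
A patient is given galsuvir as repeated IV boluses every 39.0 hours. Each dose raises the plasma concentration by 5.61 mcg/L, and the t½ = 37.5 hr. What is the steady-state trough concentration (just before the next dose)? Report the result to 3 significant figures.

5.31 mcg/L

k = ln 2 / 37.5 = 0.01848 hr⁻¹
Fraction remaining after one interval: e^(−kτ) = e^(−0.01848 × 39.0) = 0.4863
R = 1 / (1 − 0.4863) = 1.947
Css,max = 5.61 × 1.947 = 10.92 mcg/L
Css,min = Css,max × e^(−kτ) = 10.92 × 0.4863 ≈ 5.31 mcg/L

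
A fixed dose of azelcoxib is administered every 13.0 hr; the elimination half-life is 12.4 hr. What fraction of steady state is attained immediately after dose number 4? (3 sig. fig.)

0.945

k = ln 2 / 12.4 = 0.05590 hr⁻¹
f_n = 1 − e^(−nkτ) = 1 − e^(−4 × 0.05590 × 13.0) = 1 − e^(−2.907) = 1 − 0.05465 ≈ 0.945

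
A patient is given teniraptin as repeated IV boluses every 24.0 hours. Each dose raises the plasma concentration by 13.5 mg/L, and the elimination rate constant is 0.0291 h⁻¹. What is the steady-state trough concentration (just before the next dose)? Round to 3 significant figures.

Fraction remaining after one interval: e^(−kτ) = e^(−0.02910 × 24.0) = 0.4974
R = 1 / (1 − 0.4974) = 1.990
Css,max = 13.5 × 1.990 = 26.86 mg/L
Css,min = Css,max × e^(−kτ) = 26.86 × 0.4974 ≈ 13.4 mg/L

13.4 mg/L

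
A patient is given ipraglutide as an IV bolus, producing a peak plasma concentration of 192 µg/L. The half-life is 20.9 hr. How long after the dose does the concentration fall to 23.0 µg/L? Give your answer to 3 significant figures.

k = ln 2 / 20.9 = 0.03316 hr⁻¹
C(t) = C₀ e^(−kt)  ⇒  t = ln(C₀/C) / k
t = ln(192/23.0) / 0.03316 = 2.122 / 0.03316 ≈ 64.0 hours

64.0 hours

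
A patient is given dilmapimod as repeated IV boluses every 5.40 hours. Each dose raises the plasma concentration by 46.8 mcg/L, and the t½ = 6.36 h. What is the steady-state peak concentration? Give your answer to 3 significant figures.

k = ln 2 / 6.36 = 0.1090 h⁻¹
Fraction remaining after one interval: e^(−kτ) = e^(−0.1090 × 5.40) = 0.5551
R = 1 / (1 − 0.5551) = 2.248
Css,max = 46.8 × 2.248 ≈ 105 mcg/L

105 mcg/L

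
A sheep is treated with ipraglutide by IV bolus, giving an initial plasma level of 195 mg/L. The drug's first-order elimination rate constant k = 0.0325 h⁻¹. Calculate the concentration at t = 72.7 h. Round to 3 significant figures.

C(t) = C₀ e^(−kt) = 195 × e^(−0.03250 × 72.7) = 195 × e^(−2.363) = 195 × 0.09416 ≈ 18.4 mg/L

18.4 mg/L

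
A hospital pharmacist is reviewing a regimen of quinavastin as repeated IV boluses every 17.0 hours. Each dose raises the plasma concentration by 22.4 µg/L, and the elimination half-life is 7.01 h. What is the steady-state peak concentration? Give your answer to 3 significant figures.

k = ln 2 / 7.01 = 0.09888 h⁻¹
Fraction remaining after one interval: e^(−kτ) = e^(−0.09888 × 17.0) = 0.1862
R = 1 / (1 − 0.1862) = 1.229
Css,max = 22.4 × 1.229 ≈ 27.5 µg/L

27.5 µg/L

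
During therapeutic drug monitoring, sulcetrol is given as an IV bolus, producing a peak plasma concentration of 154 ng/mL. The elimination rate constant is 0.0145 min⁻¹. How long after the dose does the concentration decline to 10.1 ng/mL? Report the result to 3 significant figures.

188 minutes

C(t) = C₀ e^(−kt)  ⇒  t = ln(C₀/C) / k
t = ln(154/10.1) / 0.01450 = 2.724 / 0.01450 ≈ 188 minutes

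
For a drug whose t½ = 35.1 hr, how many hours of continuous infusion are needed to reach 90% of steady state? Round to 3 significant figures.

117 hours

k = ln 2 / 35.1 = 0.01975 hr⁻¹
f = 1 − e^(−kt)  ⇒  t = −ln(1 − f) / k
t = −ln(1 − 0.9) / 0.01975 = 2.303 / 0.01975 ≈ 117 hours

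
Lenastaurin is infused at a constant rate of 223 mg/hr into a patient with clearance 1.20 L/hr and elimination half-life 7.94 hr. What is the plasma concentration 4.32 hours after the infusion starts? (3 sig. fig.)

Css = rate / CL = 223 / 1.20 = 185.8 mg/L
k = ln 2 / 7.94 = 0.08730 hr⁻¹
C(t) = Css (1 − e^(−kt)) = 185.8 × (1 − e^(−0.3771)) = 185.8 × 0.3142 ≈ 58.4 mg/L

58.4 mg/L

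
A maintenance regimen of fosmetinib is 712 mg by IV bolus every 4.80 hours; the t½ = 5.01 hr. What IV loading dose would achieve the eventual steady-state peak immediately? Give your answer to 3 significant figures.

k = ln 2 / 5.01 = 0.1384 hr⁻¹
Accumulation ratio R = 1 / (1 − e^(−kτ)) = 1 / (1 − e^(−0.1384×4.80)) = 1 / (1 − 0.5147) = 2.061
Loading dose = maintenance dose × R = 712 × 2.061 ≈ 1470 mg

1470 mg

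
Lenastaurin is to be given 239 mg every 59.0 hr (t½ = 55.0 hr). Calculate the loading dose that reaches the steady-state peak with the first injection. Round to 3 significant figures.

456 mg

k = ln 2 / 55.0 = 0.01260 hr⁻¹
Accumulation ratio R = 1 / (1 − e^(−kτ)) = 1 / (1 − e^(−0.01260×59.0)) = 1 / (1 − 0.4754) = 1.906
Loading dose = maintenance dose × R = 239 × 1.906 ≈ 456 mg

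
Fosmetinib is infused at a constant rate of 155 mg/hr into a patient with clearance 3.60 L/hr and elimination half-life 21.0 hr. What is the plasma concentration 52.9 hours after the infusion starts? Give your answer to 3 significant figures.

Css = rate / CL = 155 / 3.60 = 43.06 mg/L
k = ln 2 / 21.0 = 0.03301 hr⁻¹
C(t) = Css (1 − e^(−kt)) = 43.06 × (1 − e^(−1.746)) = 43.06 × 0.8255 ≈ 35.5 mg/L

35.5 mg/L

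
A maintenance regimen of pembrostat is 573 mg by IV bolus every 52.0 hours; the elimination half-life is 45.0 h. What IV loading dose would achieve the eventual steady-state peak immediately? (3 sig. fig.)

k = ln 2 / 45.0 = 0.01540 h⁻¹
Accumulation ratio R = 1 / (1 − e^(−kτ)) = 1 / (1 − e^(−0.01540×52.0)) = 1 / (1 − 0.4489) = 1.815
Loading dose = maintenance dose × R = 573 × 1.815 ≈ 1040 mg

1040 mg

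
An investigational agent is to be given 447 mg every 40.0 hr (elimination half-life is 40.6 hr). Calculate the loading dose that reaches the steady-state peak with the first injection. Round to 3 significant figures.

k = ln 2 / 40.6 = 0.01707 hr⁻¹
Accumulation ratio R = 1 / (1 − e^(−kτ)) = 1 / (1 − e^(−0.01707×40.0)) = 1 / (1 − 0.5051) = 2.021
Loading dose = maintenance dose × R = 447 × 2.021 ≈ 903 mg

903 mg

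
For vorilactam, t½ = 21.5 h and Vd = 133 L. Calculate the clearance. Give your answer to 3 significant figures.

4.29 L/h

k = ln 2 / t½ = ln 2 / 21.5 = 0.03224 h⁻¹
CL = k · V = 0.03224 × 133 ≈ 4.29 L/h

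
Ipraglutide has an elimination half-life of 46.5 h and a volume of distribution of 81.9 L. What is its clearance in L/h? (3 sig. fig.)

k = ln 2 / t½ = ln 2 / 46.5 = 0.01491 h⁻¹
CL = k · V = 0.01491 × 81.9 ≈ 1.22 L/h

1.22 L/h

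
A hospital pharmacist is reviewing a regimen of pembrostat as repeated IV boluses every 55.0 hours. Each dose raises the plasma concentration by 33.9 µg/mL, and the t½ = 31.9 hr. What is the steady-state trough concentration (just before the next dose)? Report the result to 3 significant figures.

14.7 µg/mL

k = ln 2 / 31.9 = 0.02173 hr⁻¹
Fraction remaining after one interval: e^(−kτ) = e^(−0.02173 × 55.0) = 0.3027
R = 1 / (1 − 0.3027) = 1.434
Css,max = 33.9 × 1.434 = 48.61 µg/mL
Css,min = Css,max × e^(−kτ) = 48.61 × 0.3027 ≈ 14.7 µg/mL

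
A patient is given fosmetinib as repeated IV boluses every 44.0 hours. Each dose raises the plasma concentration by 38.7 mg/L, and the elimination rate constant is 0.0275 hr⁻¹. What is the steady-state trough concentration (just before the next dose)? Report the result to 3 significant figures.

Fraction remaining after one interval: e^(−kτ) = e^(−0.02750 × 44.0) = 0.2982
R = 1 / (1 − 0.2982) = 1.425
Css,max = 38.7 × 1.425 = 55.14 mg/L
Css,min = Css,max × e^(−kτ) = 55.14 × 0.2982 ≈ 16.4 mg/L

16.4 mg/L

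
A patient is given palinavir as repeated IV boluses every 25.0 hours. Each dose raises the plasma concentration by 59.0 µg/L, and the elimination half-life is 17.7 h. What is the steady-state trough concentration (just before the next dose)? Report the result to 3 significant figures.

k = ln 2 / 17.7 = 0.03916 h⁻¹
Fraction remaining after one interval: e^(−kτ) = e^(−0.03916 × 25.0) = 0.3757
R = 1 / (1 − 0.3757) = 1.602
Css,max = 59.0 × 1.602 = 94.50 µg/L
Css,min = Css,max × e^(−kτ) = 94.50 × 0.3757 ≈ 35.5 µg/L

35.5 µg/L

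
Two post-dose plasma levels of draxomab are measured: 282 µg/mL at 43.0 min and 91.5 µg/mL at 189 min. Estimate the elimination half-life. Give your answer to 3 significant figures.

k = ln(C₁/C₂) / (t₂ − t₁) = ln(282/91.5) / (189 − 43.0)
  = 1.126 / 146.0 = 0.007709 min⁻¹
t½ = ln 2 / k = ln 2 / 0.007709 ≈ 89.9 minutes

89.9 minutes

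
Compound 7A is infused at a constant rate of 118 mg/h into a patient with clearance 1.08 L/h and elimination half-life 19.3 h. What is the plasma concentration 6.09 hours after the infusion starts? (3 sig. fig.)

21.5 mg/L

Css = rate / CL = 118 / 1.08 = 109.3 mg/L
k = ln 2 / 19.3 = 0.03591 h⁻¹
C(t) = Css (1 − e^(−kt)) = 109.3 × (1 − e^(−0.2187)) = 109.3 × 0.1965 ≈ 21.5 mg/L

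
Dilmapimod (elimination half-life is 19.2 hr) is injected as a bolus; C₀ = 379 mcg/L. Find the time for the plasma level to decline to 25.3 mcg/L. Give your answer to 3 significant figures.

k = ln 2 / 19.2 = 0.03610 hr⁻¹
C(t) = C₀ e^(−kt)  ⇒  t = ln(C₀/C) / k
t = ln(379/25.3) / 0.03610 = 2.707 / 0.03610 ≈ 75.0 hours

75.0 hours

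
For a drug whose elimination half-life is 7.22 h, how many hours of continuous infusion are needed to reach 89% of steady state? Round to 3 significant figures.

k = ln 2 / 7.22 = 0.09600 h⁻¹
f = 1 − e^(−kt)  ⇒  t = −ln(1 − f) / k
t = −ln(1 − 0.89) / 0.09600 = 2.207 / 0.09600 ≈ 23.0 hours

23.0 hours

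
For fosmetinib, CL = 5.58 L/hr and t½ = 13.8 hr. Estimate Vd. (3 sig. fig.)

k = ln 2 / t½ = ln 2 / 13.8 = 0.05023 hr⁻¹
V = CL / k = 5.58 / 0.05023 ≈ 111 L

111 L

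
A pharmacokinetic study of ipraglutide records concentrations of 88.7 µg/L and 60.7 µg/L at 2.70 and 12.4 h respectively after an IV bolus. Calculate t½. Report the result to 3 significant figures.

k = ln(C₁/C₂) / (t₂ − t₁) = ln(88.7/60.7) / (12.4 − 2.70)
  = 0.3793 / 9.700 = 0.03910 h⁻¹
t½ = ln 2 / k = ln 2 / 0.03910 ≈ 17.7 hours

17.7 hours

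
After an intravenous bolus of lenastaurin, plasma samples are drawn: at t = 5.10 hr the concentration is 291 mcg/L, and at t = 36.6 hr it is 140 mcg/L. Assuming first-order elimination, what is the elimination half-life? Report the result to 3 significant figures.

29.8 hours

k = ln(C₁/C₂) / (t₂ − t₁) = ln(291/140) / (36.6 − 5.10)
  = 0.7317 / 31.50 = 0.02323 hr⁻¹
t½ = ln 2 / k = ln 2 / 0.02323 ≈ 29.8 hours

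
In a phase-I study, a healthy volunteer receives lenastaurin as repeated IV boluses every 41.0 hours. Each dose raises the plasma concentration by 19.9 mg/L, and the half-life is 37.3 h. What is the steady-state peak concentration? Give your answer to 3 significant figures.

37.3 mg/L

k = ln 2 / 37.3 = 0.01858 h⁻¹
Fraction remaining after one interval: e^(−kτ) = e^(−0.01858 × 41.0) = 0.4668
R = 1 / (1 − 0.4668) = 1.875
Css,max = 19.9 × 1.875 ≈ 37.3 mg/L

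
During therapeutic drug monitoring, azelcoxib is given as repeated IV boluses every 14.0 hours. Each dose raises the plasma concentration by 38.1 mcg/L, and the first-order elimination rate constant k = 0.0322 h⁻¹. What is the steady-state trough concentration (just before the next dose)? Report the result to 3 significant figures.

66.9 mcg/L

Fraction remaining after one interval: e^(−kτ) = e^(−0.03220 × 14.0) = 0.6371
R = 1 / (1 − 0.6371) = 2.756
Css,max = 38.1 × 2.756 = 105.0 mcg/L
Css,min = Css,max × e^(−kτ) = 105.0 × 0.6371 ≈ 66.9 mcg/L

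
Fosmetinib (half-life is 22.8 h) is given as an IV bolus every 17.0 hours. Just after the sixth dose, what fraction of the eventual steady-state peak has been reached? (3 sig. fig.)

k = ln 2 / 22.8 = 0.03040 h⁻¹
f_n = 1 − e^(−nkτ) = 1 − e^(−6 × 0.03040 × 17.0) = 1 − e^(−3.101) = 1 − 0.04501 ≈ 0.955

0.955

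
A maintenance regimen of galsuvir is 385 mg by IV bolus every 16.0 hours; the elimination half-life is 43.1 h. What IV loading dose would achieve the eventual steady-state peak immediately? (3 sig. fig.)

k = ln 2 / 43.1 = 0.01608 h⁻¹
Accumulation ratio R = 1 / (1 − e^(−kτ)) = 1 / (1 − e^(−0.01608×16.0)) = 1 / (1 − 0.7731) = 4.408
Loading dose = maintenance dose × R = 385 × 4.408 ≈ 1700 mg

1700 mg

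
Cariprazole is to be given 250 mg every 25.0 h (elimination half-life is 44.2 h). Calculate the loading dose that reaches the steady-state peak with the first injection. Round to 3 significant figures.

k = ln 2 / 44.2 = 0.01568 h⁻¹
Accumulation ratio R = 1 / (1 − e^(−kτ)) = 1 / (1 − e^(−0.01568×25.0)) = 1 / (1 − 0.6757) = 3.083
Loading dose = maintenance dose × R = 250 × 3.083 ≈ 771 mg

771 mg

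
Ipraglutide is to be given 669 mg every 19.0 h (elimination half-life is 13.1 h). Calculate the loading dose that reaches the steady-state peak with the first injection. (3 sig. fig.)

1060 mg

k = ln 2 / 13.1 = 0.05291 h⁻¹
Accumulation ratio R = 1 / (1 − e^(−kτ)) = 1 / (1 − e^(−0.05291×19.0)) = 1 / (1 − 0.3659) = 1.577
Loading dose = maintenance dose × R = 669 × 1.577 ≈ 1060 mg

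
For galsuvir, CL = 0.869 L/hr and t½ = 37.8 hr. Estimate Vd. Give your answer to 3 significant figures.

47.4 L

k = ln 2 / t½ = ln 2 / 37.8 = 0.01834 hr⁻¹
V = CL / k = 0.869 / 0.01834 ≈ 47.4 L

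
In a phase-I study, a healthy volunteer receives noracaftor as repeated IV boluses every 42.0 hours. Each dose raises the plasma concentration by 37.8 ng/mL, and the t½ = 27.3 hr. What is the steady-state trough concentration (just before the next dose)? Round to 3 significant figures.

19.8 ng/mL

k = ln 2 / 27.3 = 0.02539 hr⁻¹
Fraction remaining after one interval: e^(−kτ) = e^(−0.02539 × 42.0) = 0.3443
R = 1 / (1 − 0.3443) = 1.525
Css,max = 37.8 × 1.525 = 57.64 ng/mL
Css,min = Css,max × e^(−kτ) = 57.64 × 0.3443 ≈ 19.8 ng/mL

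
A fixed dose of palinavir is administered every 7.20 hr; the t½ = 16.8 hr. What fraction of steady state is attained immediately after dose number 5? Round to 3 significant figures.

k = ln 2 / 16.8 = 0.04126 hr⁻¹
f_n = 1 − e^(−nkτ) = 1 − e^(−5 × 0.04126 × 7.20) = 1 − e^(−1.485) = 1 − 0.2264 ≈ 0.774

0.774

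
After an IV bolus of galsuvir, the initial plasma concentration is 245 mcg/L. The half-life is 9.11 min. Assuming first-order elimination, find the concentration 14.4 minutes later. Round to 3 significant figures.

k = ln 2 / 9.11 = 0.07609 min⁻¹
C(t) = C₀ e^(−kt) = 245 × e^(−0.07609 × 14.4) = 245 × e^(−1.096) = 245 × 0.3343 ≈ 81.9 mcg/L

81.9 mcg/L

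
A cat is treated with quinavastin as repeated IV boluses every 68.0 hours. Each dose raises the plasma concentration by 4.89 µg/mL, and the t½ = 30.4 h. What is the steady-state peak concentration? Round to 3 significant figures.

6.21 µg/mL

k = ln 2 / 30.4 = 0.02280 h⁻¹
Fraction remaining after one interval: e^(−kτ) = e^(−0.02280 × 68.0) = 0.2122
R = 1 / (1 − 0.2122) = 1.269
Css,max = 4.89 × 1.269 ≈ 6.21 µg/mL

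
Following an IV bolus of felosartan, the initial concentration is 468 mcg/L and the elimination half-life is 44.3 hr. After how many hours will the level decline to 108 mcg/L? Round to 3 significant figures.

93.7 hours

k = ln 2 / 44.3 = 0.01565 hr⁻¹
C(t) = C₀ e^(−kt)  ⇒  t = ln(C₀/C) / k
t = ln(468/108) / 0.01565 = 1.466 / 0.01565 ≈ 93.7 hours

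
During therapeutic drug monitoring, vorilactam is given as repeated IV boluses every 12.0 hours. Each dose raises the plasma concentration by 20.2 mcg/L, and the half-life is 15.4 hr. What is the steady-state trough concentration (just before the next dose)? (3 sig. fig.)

k = ln 2 / 15.4 = 0.04501 hr⁻¹
Fraction remaining after one interval: e^(−kτ) = e^(−0.04501 × 12.0) = 0.5827
R = 1 / (1 − 0.5827) = 2.396
Css,max = 20.2 × 2.396 = 48.40 mcg/L
Css,min = Css,max × e^(−kτ) = 48.40 × 0.5827 ≈ 28.2 mcg/L

28.2 mcg/L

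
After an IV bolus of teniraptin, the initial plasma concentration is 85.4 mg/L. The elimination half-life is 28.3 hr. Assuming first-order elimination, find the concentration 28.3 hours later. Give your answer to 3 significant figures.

42.7 mg/L

k = ln 2 / 28.3 = 0.02449 hr⁻¹
C(t) = C₀ e^(−kt) = 85.4 × e^(−0.02449 × 28.3) = 85.4 × e^(−0.6931) = 85.4 × 0.5000 ≈ 42.7 mg/L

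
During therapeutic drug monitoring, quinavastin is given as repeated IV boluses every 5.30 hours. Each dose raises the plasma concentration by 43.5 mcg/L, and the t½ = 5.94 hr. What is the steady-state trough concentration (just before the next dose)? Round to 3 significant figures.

50.8 mcg/L

k = ln 2 / 5.94 = 0.1167 hr⁻¹
Fraction remaining after one interval: e^(−kτ) = e^(−0.1167 × 5.30) = 0.5388
R = 1 / (1 − 0.5388) = 2.168
Css,max = 43.5 × 2.168 = 94.31 mcg/L
Css,min = Css,max × e^(−kτ) = 94.31 × 0.5388 ≈ 50.8 mcg/L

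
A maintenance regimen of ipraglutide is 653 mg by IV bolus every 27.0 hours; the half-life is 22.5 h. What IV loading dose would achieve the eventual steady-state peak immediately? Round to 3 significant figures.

1160 mg

k = ln 2 / 22.5 = 0.03081 h⁻¹
Accumulation ratio R = 1 / (1 − e^(−kτ)) = 1 / (1 − e^(−0.03081×27.0)) = 1 / (1 − 0.4353) = 1.771
Loading dose = maintenance dose × R = 653 × 1.771 ≈ 1160 mg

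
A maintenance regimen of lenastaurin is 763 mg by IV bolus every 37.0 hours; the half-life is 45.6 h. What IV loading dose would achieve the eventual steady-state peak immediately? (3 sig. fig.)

k = ln 2 / 45.6 = 0.01520 h⁻¹
Accumulation ratio R = 1 / (1 − e^(−kτ)) = 1 / (1 − e^(−0.01520×37.0)) = 1 / (1 − 0.5698) = 2.325
Loading dose = maintenance dose × R = 763 × 2.325 ≈ 1770 mg

1770 mg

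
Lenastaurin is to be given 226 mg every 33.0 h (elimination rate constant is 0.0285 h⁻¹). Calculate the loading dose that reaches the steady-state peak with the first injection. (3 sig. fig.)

371 mg

Accumulation ratio R = 1 / (1 − e^(−kτ)) = 1 / (1 − e^(−0.02850×33.0)) = 1 / (1 − 0.3904) = 1.641
Loading dose = maintenance dose × R = 226 × 1.641 ≈ 371 mg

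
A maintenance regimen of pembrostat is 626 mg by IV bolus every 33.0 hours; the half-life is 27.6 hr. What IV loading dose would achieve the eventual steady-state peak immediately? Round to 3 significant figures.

1110 mg

k = ln 2 / 27.6 = 0.02511 hr⁻¹
Accumulation ratio R = 1 / (1 − e^(−kτ)) = 1 / (1 − e^(−0.02511×33.0)) = 1 / (1 − 0.4366) = 1.775
Loading dose = maintenance dose × R = 626 × 1.775 ≈ 1110 mg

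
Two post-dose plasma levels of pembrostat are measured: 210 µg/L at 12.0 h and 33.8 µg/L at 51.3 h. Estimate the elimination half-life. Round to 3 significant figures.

k = ln(C₁/C₂) / (t₂ − t₁) = ln(210/33.8) / (51.3 − 12.0)
  = 1.827 / 39.30 = 0.04648 h⁻¹
t½ = ln 2 / k = ln 2 / 0.04648 ≈ 14.9 hours

14.9 hours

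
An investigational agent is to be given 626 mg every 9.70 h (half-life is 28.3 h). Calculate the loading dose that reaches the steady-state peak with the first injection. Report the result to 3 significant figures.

k = ln 2 / 28.3 = 0.02449 h⁻¹
Accumulation ratio R = 1 / (1 − e^(−kτ)) = 1 / (1 − e^(−0.02449×9.70)) = 1 / (1 − 0.7885) = 4.729
Loading dose = maintenance dose × R = 626 × 4.729 ≈ 2960 mg

2960 mg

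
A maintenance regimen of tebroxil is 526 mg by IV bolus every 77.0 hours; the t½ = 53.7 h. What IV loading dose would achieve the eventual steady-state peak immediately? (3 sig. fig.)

835 mg

k = ln 2 / 53.7 = 0.01291 h⁻¹
Accumulation ratio R = 1 / (1 − e^(−kτ)) = 1 / (1 − e^(−0.01291×77.0)) = 1 / (1 − 0.3701) = 1.588
Loading dose = maintenance dose × R = 526 × 1.588 ≈ 835 mg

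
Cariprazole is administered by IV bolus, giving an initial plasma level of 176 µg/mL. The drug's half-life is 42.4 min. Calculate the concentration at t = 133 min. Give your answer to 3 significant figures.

k = ln 2 / 42.4 = 0.01635 min⁻¹
133 min is 3.137 half-lives, so C = 176 × (1/2)^3.137 = 176 × 0.1137 ≈ 20.0 µg/mL

20.0 µg/mL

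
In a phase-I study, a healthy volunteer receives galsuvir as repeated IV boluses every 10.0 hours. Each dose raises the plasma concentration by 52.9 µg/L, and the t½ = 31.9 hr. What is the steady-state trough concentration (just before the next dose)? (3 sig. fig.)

k = ln 2 / 31.9 = 0.02173 hr⁻¹
Fraction remaining after one interval: e^(−kτ) = e^(−0.02173 × 10.0) = 0.8047
R = 1 / (1 − 0.8047) = 5.120
Css,max = 52.9 × 5.120 = 270.9 µg/L
Css,min = Css,max × e^(−kτ) = 270.9 × 0.8047 ≈ 218 µg/L

218 µg/L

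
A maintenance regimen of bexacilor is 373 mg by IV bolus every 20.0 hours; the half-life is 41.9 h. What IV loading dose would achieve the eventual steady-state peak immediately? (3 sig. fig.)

k = ln 2 / 41.9 = 0.01654 h⁻¹
Accumulation ratio R = 1 / (1 − e^(−kτ)) = 1 / (1 − e^(−0.01654×20.0)) = 1 / (1 − 0.7183) = 3.550
Loading dose = maintenance dose × R = 373 × 3.550 ≈ 1320 mg

1320 mg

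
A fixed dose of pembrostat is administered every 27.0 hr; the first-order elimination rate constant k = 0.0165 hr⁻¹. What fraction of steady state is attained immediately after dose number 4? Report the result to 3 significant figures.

f_n = 1 − e^(−nkτ) = 1 − e^(−4 × 0.01650 × 27.0) = 1 − e^(−1.782) = 1 − 0.1683 ≈ 0.832

0.832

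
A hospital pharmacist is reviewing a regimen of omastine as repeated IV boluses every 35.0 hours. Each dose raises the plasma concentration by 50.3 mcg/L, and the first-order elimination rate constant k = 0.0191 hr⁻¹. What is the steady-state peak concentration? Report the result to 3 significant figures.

103 mcg/L

Fraction remaining after one interval: e^(−kτ) = e^(−0.01910 × 35.0) = 0.5125
R = 1 / (1 − 0.5125) = 2.051
Css,max = 50.3 × 2.051 ≈ 103 mcg/L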